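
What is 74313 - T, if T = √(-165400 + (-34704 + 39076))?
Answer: 74313 - 18*I*√497 ≈ 74313.0 - 401.28*I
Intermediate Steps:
T = 18*I*√497 (T = √(-165400 + 4372) = √(-161028) = 18*I*√497 ≈ 401.28*I)
74313 - T = 74313 - 18*I*√497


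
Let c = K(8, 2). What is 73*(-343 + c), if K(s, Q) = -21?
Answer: -26572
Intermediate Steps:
c = -21
73*(-343 + c) = 73*(-343 - 21) = 73*(-364) = -26572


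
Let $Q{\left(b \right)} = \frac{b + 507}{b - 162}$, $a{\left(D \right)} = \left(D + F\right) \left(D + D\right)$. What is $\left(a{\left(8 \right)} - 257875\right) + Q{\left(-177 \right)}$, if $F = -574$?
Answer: $- \frac{30163313}{113} \approx -2.6693 \cdot 10^{5}$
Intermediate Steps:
$a{\left(D \right)} = 2 D \left(-574 + D\right)$ ($a{\left(D \right)} = \left(D - 574\right) \left(D + D\right) = \left(-574 + D\right) 2 D = 2 D \left(-574 + D\right)$)
$Q{\left(b \right)} = \frac{507 + b}{-162 + b}$
$\left(a{\left(8 \right)} - 257875\right) + Q{\left(-177 \right)} = \left(2 \cdot 8 \left(-574 + 8\right) - 257875\right) + \frac{507 - 177}{-162 - 177} = \left(2 \cdot 8 \left(-566\right) - 257875\right) + \frac{1}{-339} \cdot 330 = \left(-9056 - 257875\right) - \frac{110}{113} = -266931 - \frac{110}{113} = - \frac{30163313}{113}$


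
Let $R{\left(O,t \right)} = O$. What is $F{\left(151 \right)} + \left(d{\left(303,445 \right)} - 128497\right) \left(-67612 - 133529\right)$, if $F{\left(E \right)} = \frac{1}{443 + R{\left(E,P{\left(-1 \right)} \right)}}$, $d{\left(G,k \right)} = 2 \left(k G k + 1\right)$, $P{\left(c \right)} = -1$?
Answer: $- \frac{14322354540924869}{594} \approx -2.4112 \cdot 10^{13}$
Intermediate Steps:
$d{\left(G,k \right)} = 2 + 2 G k^{2}$ ($d{\left(G,k \right)} = 2 \left(G k k + 1\right) = 2 \left(G k^{2} + 1\right) = 2 \left(1 + G k^{2}\right) = 2 + 2 G k^{2}$)
$F{\left(E \right)} = \frac{1}{443 + E}$
$F{\left(151 \right)} + \left(d{\left(303,445 \right)} - 128497\right) \left(-67612 - 133529\right) = \frac{1}{443 + 151} + \left(\left(2 + 2 \cdot 303 \cdot 445^{2}\right) - 128497\right) \left(-67612 - 133529\right) = \frac{1}{594} + \left(\left(2 + 2 \cdot 303 \cdot 198025\right) - 128497\right) \left(-201141\right) = \frac{1}{594} + \left(\left(2 + 120003150\right) - 128497\right) \left(-201141\right) = \frac{1}{594} + \left(120003152 - 128497\right) \left(-201141\right) = \frac{1}{594} + 119874655 \left(-201141\right) = \frac{1}{594} - 24111707981355 = - \frac{14322354540924869}{594}$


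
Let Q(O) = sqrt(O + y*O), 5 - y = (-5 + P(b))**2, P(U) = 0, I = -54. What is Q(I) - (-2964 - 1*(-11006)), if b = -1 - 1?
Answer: -8042 + 3*sqrt(114) ≈ -8010.0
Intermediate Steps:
b = -2
y = -20 (y = 5 - (-5 + 0)**2 = 5 - 1*(-5)**2 = 5 - 1*25 = 5 - 25 = -20)
Q(O) = sqrt(19)*sqrt(-O) (Q(O) = sqrt(O - 20*O) = sqrt(-19*O) = sqrt(19)*sqrt(-O))
Q(I) - (-2964 - 1*(-11006)) = sqrt(19)*sqrt(-1*(-54)) - (-2964 - 1*(-11006)) = sqrt(19)*sqrt(54) - (-2964 + 11006) = sqrt(19)*(3*sqrt(6)) - 1*8042 = 3*sqrt(114) - 8042 = -8042 + 3*sqrt(114)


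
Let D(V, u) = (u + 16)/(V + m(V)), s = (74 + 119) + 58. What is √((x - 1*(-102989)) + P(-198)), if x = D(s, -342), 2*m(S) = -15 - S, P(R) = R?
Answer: 3*√39756206/59 ≈ 320.61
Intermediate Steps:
m(S) = -15/2 - S/2 (m(S) = (-15 - S)/2 = -15/2 - S/2)
s = 251 (s = 193 + 58 = 251)
D(V, u) = (16 + u)/(-15/2 + V/2) (D(V, u) = (u + 16)/(V + (-15/2 - V/2)) = (16 + u)/(-15/2 + V/2))
x = -163/59 (x = 2*(16 - 342)/(-15 + 251) = 2*(-326)/236 = 2*(1/236)*(-326) = -163/59 ≈ -2.7627)
√((x - 1*(-102989)) + P(-198)) = √((-163/59 - 1*(-102989)) - 198) = √((-163/59 + 102989) - 198) = √(6076188/59 - 198) = √(6064506/59) = 3*√39756206/59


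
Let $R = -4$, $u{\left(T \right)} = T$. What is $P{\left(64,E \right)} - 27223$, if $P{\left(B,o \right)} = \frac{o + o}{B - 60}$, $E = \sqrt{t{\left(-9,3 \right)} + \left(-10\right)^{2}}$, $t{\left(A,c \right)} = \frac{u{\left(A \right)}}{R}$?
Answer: $-27223 + \frac{\sqrt{409}}{4} \approx -27218.0$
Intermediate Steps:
$t{\left(A,c \right)} = - \frac{A}{4}$ ($t{\left(A,c \right)} = \frac{A}{-4} = A \left(- \frac{1}{4}\right) = - \frac{A}{4}$)
$E = \frac{\sqrt{409}}{2}$ ($E = \sqrt{\left(- \frac{1}{4}\right) \left(-9\right) + \left(-10\right)^{2}} = \sqrt{\frac{9}{4} + 100} = \sqrt{\frac{409}{4}} = \frac{\sqrt{409}}{2} \approx 10.112$)
$P{\left(B,o \right)} = \frac{2 o}{-60 + B}$
$P{\left(64,E \right)} - 27223 = \frac{2 \frac{\sqrt{409}}{2}}{-60 + 64} - 27223 = \frac{2 \frac{\sqrt{409}}{2}}{4} - 27223 = 2 \frac{\sqrt{409}}{2} \cdot \frac{1}{4} - 27223 = \frac{\sqrt{409}}{4} - 27223 = -27223 + \frac{\sqrt{409}}{4}$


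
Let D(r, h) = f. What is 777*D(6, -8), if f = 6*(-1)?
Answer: -4662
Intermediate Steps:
f = -6
D(r, h) = -6
777*D(6, -8) = 777*(-6) = -4662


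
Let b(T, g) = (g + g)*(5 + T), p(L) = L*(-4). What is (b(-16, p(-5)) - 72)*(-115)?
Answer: 58880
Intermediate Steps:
p(L) = -4*L
b(T, g) = 2*g*(5 + T) (b(T, g) = (2*g)*(5 + T) = 2*g*(5 + T))
(b(-16, p(-5)) - 72)*(-115) = (2*(-4*(-5))*(5 - 16) - 72)*(-115) = (2*20*(-11) - 72)*(-115) = (-440 - 72)*(-115) = -512*(-115) = 58880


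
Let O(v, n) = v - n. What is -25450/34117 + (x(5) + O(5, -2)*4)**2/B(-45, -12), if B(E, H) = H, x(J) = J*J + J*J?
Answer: -17322769/34117 ≈ -507.75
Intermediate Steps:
x(J) = 2*J**2 (x(J) = J**2 + J**2 = 2*J**2)
-25450/34117 + (x(5) + O(5, -2)*4)**2/B(-45, -12) = -25450/34117 + (2*5**2 + (5 - 1*(-2))*4)**2/(-12) = -25450*1/34117 + (2*25 + (5 + 2)*4)**2*(-1/12) = -25450/34117 + (50 + 7*4)**2*(-1/12) = -25450/34117 + (50 + 28)**2*(-1/12) = -25450/34117 + 78**2*(-1/12) = -25450/34117 + 6084*(-1/12) = -25450/34117 - 507 = -17322769/34117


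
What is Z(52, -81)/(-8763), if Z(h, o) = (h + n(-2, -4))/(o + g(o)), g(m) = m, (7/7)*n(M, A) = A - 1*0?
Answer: 8/236601 ≈ 3.3812e-5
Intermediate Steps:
n(M, A) = A (n(M, A) = A - 1*0 = A + 0 = A)
Z(h, o) = (-4 + h)/(2*o) (Z(h, o) = (h - 4)/(o + o) = (-4 + h)/((2*o)) = (-4 + h)*(1/(2*o)) = (-4 + h)/(2*o))
Z(52, -81)/(-8763) = ((½)*(-4 + 52)/(-81))/(-8763) = ((½)*(-1/81)*48)*(-1/8763) = -8/27*(-1/8763) = 8/236601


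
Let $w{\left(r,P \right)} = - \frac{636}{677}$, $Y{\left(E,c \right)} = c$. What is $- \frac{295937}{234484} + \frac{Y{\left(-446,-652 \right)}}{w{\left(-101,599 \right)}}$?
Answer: $\frac{25828489901}{37282956} \approx 692.77$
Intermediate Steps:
$w{\left(r,P \right)} = - \frac{636}{677}$ ($w{\left(r,P \right)} = \left(-636\right) \frac{1}{677} = - \frac{636}{677}$)
$- \frac{295937}{234484} + \frac{Y{\left(-446,-652 \right)}}{w{\left(-101,599 \right)}} = - \frac{295937}{234484} - \frac{652}{- \frac{636}{677}} = \left(-295937\right) \frac{1}{234484} - - \frac{110351}{159} = - \frac{295937}{234484} + \frac{110351}{159} = \frac{25828489901}{37282956}$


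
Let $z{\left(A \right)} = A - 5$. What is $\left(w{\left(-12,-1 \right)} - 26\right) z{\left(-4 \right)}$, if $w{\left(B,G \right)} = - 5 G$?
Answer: $189$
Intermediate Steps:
$z{\left(A \right)} = -5 + A$
$\left(w{\left(-12,-1 \right)} - 26\right) z{\left(-4 \right)} = \left(\left(-5\right) \left(-1\right) - 26\right) \left(-5 - 4\right) = \left(5 - 26\right) \left(-9\right) = \left(-21\right) \left(-9\right) = 189$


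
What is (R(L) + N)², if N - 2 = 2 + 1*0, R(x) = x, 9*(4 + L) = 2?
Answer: 4/81 ≈ 0.049383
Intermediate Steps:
L = -34/9 (L = -4 + (⅑)*2 = -4 + 2/9 = -34/9 ≈ -3.7778)
N = 4 (N = 2 + (2 + 1*0) = 2 + (2 + 0) = 2 + 2 = 4)
(R(L) + N)² = (-34/9 + 4)² = (2/9)² = 4/81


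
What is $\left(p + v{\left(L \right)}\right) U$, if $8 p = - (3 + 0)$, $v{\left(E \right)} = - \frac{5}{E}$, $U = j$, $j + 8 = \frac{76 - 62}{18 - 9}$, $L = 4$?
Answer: $\frac{377}{36} \approx 10.472$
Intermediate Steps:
$j = - \frac{58}{9}$ ($j = -8 + \frac{76 - 62}{18 - 9} = -8 + \frac{14}{9} = - \frac{58}{9} \approx -6.4444$)
$U = - \frac{58}{9} \approx -6.4444$
$p = - \frac{3}{8}$ ($p = \frac{\left(-1\right) \left(3 + 0\right)}{8} = \frac{\left(-1\right) 3}{8} = \frac{1}{8} \left(-3\right) = - \frac{3}{8} \approx -0.375$)
$\left(p + v{\left(L \right)}\right) U = \left(- \frac{3}{8} - \frac{5}{4}\right) \left(- \frac{58}{9}\right) = \left(- \frac{13}{8}\right) \left(- \frac{58}{9}\right) = \frac{377}{36}$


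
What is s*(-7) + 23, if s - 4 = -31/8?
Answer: 177/8 ≈ 22.125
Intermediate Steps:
s = ⅛ (s = 4 - 31/8 = ⅛ ≈ 0.12500)
s*(-7) + 23 = (⅛)*(-7) + 23 = -7/8 + 23 = 177/8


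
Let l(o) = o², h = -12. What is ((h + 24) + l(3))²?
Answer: 441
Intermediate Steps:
((h + 24) + l(3))² = ((-12 + 24) + 3²)² = (12 + 9)² = 21² = 441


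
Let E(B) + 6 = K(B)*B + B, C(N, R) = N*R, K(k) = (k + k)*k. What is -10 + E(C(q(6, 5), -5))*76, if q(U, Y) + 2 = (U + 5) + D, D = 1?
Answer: -19004266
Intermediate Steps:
K(k) = 2*k**2 (K(k) = (2*k)*k = 2*k**2)
q(U, Y) = 4 + U (q(U, Y) = -2 + ((U + 5) + 1) = -2 + ((5 + U) + 1) = -2 + (6 + U) = 4 + U)
E(B) = -6 + B + 2*B**3 (E(B) = -6 + ((2*B**2)*B + B) = -6 + (2*B**3 + B) = -6 + (B + 2*B**3) = -6 + B + 2*B**3)
-10 + E(C(q(6, 5), -5))*76 = -10 + (-6 + (4 + 6)*(-5) + 2*((4 + 6)*(-5))**3)*76 = -10 + (-6 + 10*(-5) + 2*(10*(-5))**3)*76 = -10 + (-6 - 50 + 2*(-50)**3)*76 = -10 + (-6 - 50 + 2*(-125000))*76 = -10 + (-6 - 50 - 250000)*76 = -10 - 250056*76 = -10 - 19004256 = -19004266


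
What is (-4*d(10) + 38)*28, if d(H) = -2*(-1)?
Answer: 840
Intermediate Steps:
d(H) = 2
(-4*d(10) + 38)*28 = (-4*2 + 38)*28 = (-8 + 38)*28 = 30*28 = 840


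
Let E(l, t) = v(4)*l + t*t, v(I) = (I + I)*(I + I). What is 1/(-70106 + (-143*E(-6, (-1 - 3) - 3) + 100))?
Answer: -1/22101 ≈ -4.5247e-5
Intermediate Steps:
v(I) = 4*I² (v(I) = (2*I)*(2*I) = 4*I²)
E(l, t) = t² + 64*l (E(l, t) = (4*4²)*l + t*t = (4*16)*l + t² = 64*l + t² = t² + 64*l)
1/(-70106 + (-143*E(-6, (-1 - 3) - 3) + 100)) = 1/(-70106 + (-143*(((-1 - 3) - 3)² + 64*(-6)) + 100)) = 1/(-70106 + (-143*((-4 - 3)² - 384) + 100)) = 1/(-70106 + (-143*((-7)² - 384) + 100)) = 1/(-70106 + (-143*(49 - 384) + 100)) = 1/(-70106 + (-143*(-335) + 100)) = 1/(-70106 + (47905 + 100)) = 1/(-70106 + 48005) = 1/(-22101) = -1/22101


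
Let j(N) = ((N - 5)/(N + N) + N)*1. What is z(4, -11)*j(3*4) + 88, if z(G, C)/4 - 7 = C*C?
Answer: 19144/3 ≈ 6381.3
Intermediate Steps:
z(G, C) = 28 + 4*C² (z(G, C) = 28 + 4*(C*C) = 28 + 4*C²)
j(N) = N + (-5 + N)/(2*N) (j(N) = ((-5 + N)/((2*N)) + N)*1 = ((-5 + N)*(1/(2*N)) + N)*1 = ((-5 + N)/(2*N) + N)*1 = (N + (-5 + N)/(2*N))*1 = N + (-5 + N)/(2*N))
z(4, -11)*j(3*4) + 88 = (28 + 4*(-11)²)*(½ + 3*4 - 5/(2*(3*4))) + 88 = (28 + 4*121)*(½ + 12 - 5/2/12) + 88 = (28 + 484)*(½ + 12 - 5/2*1/12) + 88 = 512*(½ + 12 - 5/24) + 88 = 512*(295/24) + 88 = 18880/3 + 88 = 19144/3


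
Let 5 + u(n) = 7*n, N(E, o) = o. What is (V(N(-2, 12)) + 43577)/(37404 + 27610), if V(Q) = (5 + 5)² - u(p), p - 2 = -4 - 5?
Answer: 43731/65014 ≈ 0.67264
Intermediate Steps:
p = -7 (p = 2 + (-4 - 5) = 2 - 9 = -7)
u(n) = -5 + 7*n
V(Q) = 154 (V(Q) = (5 + 5)² - (-5 + 7*(-7)) = 10² - (-5 - 49) = 100 - 1*(-54) = 100 + 54 = 154)
(V(N(-2, 12)) + 43577)/(37404 + 27610) = (154 + 43577)/(37404 + 27610) = 43731/65014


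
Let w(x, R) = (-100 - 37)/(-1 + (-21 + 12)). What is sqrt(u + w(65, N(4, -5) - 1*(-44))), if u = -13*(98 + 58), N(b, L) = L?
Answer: I*sqrt(201430)/10 ≈ 44.881*I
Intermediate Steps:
u = -2028 (u = -13*156 = -2028)
w(x, R) = 137/10 (w(x, R) = -137/(-1 - 9) = -137/(-10) = -137*(-1/10) = 137/10)
sqrt(u + w(65, N(4, -5) - 1*(-44))) = sqrt(-2028 + 137/10) = sqrt(-20143/10) = I*sqrt(201430)/10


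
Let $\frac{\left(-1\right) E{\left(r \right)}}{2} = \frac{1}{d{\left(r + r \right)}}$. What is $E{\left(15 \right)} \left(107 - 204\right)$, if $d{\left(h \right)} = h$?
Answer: $\frac{97}{15} \approx 6.4667$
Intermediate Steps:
$E{\left(r \right)} = - \frac{1}{r}$ ($E{\left(r \right)} = - \frac{2}{r + r} = - \frac{2}{2 r} = - 2 \frac{1}{2 r} = - \frac{1}{r}$)
$E{\left(15 \right)} \left(107 - 204\right) = - \frac{1}{15} \left(107 - 204\right) = \left(-1\right) \frac{1}{15} \left(-97\right) = \left(- \frac{1}{15}\right) \left(-97\right) = \frac{97}{15}$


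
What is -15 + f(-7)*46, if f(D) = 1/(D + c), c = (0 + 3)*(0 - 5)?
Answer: -188/11 ≈ -17.091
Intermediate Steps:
c = -15 (c = 3*(-5) = -15)
f(D) = 1/(-15 + D) (f(D) = 1/(D - 15) = 1/(-15 + D))
-15 + f(-7)*46 = -15 + 46/(-15 - 7) = -15 + 46/(-22) = -15 - 1/22*46 = -15 - 23/11 = -188/11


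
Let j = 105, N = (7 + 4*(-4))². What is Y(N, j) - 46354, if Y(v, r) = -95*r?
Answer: -56329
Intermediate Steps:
N = 81 (N = (7 - 16)² = (-9)² = 81)
Y(N, j) - 46354 = -95*105 - 46354 = -9975 - 46354 = -56329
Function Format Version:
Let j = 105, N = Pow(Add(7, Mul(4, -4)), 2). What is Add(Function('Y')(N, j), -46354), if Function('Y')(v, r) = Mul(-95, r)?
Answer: -56329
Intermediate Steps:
N = 81 (N = Pow(Add(7, -16), 2) = Pow(-9, 2) = 81)
Add(Function('Y')(N, j), -46354) = Add(Mul(-95, 105), -46354) = Add(-9975, -46354) = -56329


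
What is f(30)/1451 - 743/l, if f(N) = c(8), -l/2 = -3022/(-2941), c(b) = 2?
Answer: 3170683601/8769844 ≈ 361.54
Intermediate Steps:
l = -6044/2941 (l = -(-6044)/(-2941) = -(-6044)*(-1)/2941 = -2*3022/2941 = -6044/2941 ≈ -2.0551)
f(N) = 2
f(30)/1451 - 743/l = 2/1451 - 743/(-6044/2941) = 2*(1/1451) - 743*(-2941/6044) = 2/1451 + 2185163/6044 = 3170683601/8769844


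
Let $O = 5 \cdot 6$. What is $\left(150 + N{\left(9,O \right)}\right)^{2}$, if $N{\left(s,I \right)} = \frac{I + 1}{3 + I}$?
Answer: $\frac{24810361}{1089} \approx 22783.0$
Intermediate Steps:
$O = 30$
$N{\left(s,I \right)} = \frac{1 + I}{3 + I}$
$\left(150 + N{\left(9,O \right)}\right)^{2} = \left(150 + \frac{1 + 30}{3 + 30}\right)^{2} = \left(150 + \frac{1}{33} \cdot 31\right)^{2} = \left(150 + \frac{31}{33}\right)^{2} = \left(\frac{4981}{33}\right)^{2} = \frac{24810361}{1089}$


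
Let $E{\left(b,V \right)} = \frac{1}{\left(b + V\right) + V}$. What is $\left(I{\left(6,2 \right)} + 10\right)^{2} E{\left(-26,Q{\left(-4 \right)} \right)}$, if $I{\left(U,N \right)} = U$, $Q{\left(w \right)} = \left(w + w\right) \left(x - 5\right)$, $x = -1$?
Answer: $\frac{128}{35} \approx 3.6571$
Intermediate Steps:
$Q{\left(w \right)} = - 12 w$ ($Q{\left(w \right)} = \left(w + w\right) \left(-1 - 5\right) = 2 w \left(-6\right) = - 12 w$)
$E{\left(b,V \right)} = \frac{1}{b + 2 V}$ ($E{\left(b,V \right)} = \frac{1}{\left(V + b\right) + V} = \frac{1}{b + 2 V}$)
$\left(I{\left(6,2 \right)} + 10\right)^{2} E{\left(-26,Q{\left(-4 \right)} \right)} = \frac{\left(6 + 10\right)^{2}}{-26 + 2 \left(\left(-12\right) \left(-4\right)\right)} = \frac{16^{2}}{-26 + 2 \cdot 48} = \frac{256}{-26 + 96} = \frac{256}{70} = 256 \cdot \frac{1}{70} = \frac{128}{35}$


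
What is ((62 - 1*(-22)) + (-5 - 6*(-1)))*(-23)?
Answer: -1955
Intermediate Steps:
((62 - 1*(-22)) + (-5 - 6*(-1)))*(-23) = ((62 + 22) + (-5 + 6))*(-23) = (84 + 1)*(-23) = 85*(-23) = -1955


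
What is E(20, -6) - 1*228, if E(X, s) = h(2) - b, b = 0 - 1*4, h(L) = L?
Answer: -222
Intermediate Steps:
b = -4 (b = 0 - 4 = -4)
E(X, s) = 6 (E(X, s) = 2 - 1*(-4) = 2 + 4 = 6)
E(20, -6) - 1*228 = 6 - 1*228 = 6 - 228 = -222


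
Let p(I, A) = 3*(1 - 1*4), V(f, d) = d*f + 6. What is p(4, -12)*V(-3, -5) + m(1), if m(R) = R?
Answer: -188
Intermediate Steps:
V(f, d) = 6 + d*f
p(I, A) = -9 (p(I, A) = 3*(1 - 4) = 3*(-3) = -9)
p(4, -12)*V(-3, -5) + m(1) = -9*(6 - 5*(-3)) + 1 = -9*(6 + 15) + 1 = -9*21 + 1 = -189 + 1 = -188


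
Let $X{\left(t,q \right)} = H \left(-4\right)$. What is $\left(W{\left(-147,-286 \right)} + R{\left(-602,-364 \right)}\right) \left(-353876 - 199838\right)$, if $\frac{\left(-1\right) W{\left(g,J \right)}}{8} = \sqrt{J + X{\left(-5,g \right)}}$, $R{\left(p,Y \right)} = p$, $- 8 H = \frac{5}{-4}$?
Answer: $333335828 + 1107428 i \sqrt{4586} \approx 3.3334 \cdot 10^{8} + 7.4995 \cdot 10^{7} i$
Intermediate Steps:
$H = \frac{5}{32}$ ($H = - \frac{5 \frac{1}{-4}}{8} = - \frac{5 \left(- \frac{1}{4}\right)}{8} = \left(- \frac{1}{8}\right) \left(- \frac{5}{4}\right) = \frac{5}{32} \approx 0.15625$)
$X{\left(t,q \right)} = - \frac{5}{8}$ ($X{\left(t,q \right)} = \frac{5}{32} \left(-4\right) = - \frac{5}{8}$)
$W{\left(g,J \right)} = - 8 \sqrt{- \frac{5}{8} + J}$ ($W{\left(g,J \right)} = - 8 \sqrt{J - \frac{5}{8}} = - 8 \sqrt{- \frac{5}{8} + J}$)
$\left(W{\left(-147,-286 \right)} + R{\left(-602,-364 \right)}\right) \left(-353876 - 199838\right) = \left(- 2 \sqrt{-10 + 16 \left(-286\right)} - 602\right) \left(-353876 - 199838\right) = \left(- 2 \sqrt{-10 - 4576} - 602\right) \left(-553714\right) = \left(- 2 \sqrt{-4586} - 602\right) \left(-553714\right) = \left(- 2 i \sqrt{4586} - 602\right) \left(-553714\right) = \left(-602 - 2 i \sqrt{4586}\right) \left(-553714\right) = 333335828 + 1107428 i \sqrt{4586}$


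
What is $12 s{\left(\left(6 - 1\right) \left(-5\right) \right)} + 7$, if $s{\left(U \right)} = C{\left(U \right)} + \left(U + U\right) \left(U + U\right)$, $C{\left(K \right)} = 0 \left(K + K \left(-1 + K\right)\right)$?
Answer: $30007$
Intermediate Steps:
$C{\left(K \right)} = 0$
$s{\left(U \right)} = 4 U^{2}$ ($s{\left(U \right)} = 0 + \left(U + U\right) \left(U + U\right) = 0 + 2 U 2 U = 0 + 4 U^{2} = 4 U^{2}$)
$12 s{\left(\left(6 - 1\right) \left(-5\right) \right)} + 7 = 12 \cdot 4 \left(\left(6 - 1\right) \left(-5\right)\right)^{2} + 7 = 12 \cdot 4 \left(5 \left(-5\right)\right)^{2} + 7 = 12 \cdot 4 \left(-25\right)^{2} + 7 = 12 \cdot 4 \cdot 625 + 7 = 12 \cdot 2500 + 7 = 30000 + 7 = 30007$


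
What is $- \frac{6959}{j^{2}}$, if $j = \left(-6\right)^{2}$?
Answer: $- \frac{6959}{1296} \approx -5.3696$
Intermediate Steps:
$j = 36$
$- \frac{6959}{j^{2}} = - \frac{6959}{36^{2}} = - \frac{6959}{1296}$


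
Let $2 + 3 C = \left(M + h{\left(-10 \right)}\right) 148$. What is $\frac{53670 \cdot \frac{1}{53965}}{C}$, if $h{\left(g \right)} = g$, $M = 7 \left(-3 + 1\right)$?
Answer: $- \frac{16101}{19179161} \approx -0.00083951$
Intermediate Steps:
$M = -14$ ($M = 7 \left(-2\right) = -14$)
$C = - \frac{3554}{3}$ ($C = - \frac{2}{3} + \frac{\left(-14 - 10\right) 148}{3} = - \frac{2}{3} + \frac{\left(-24\right) 148}{3} = - \frac{2}{3} + \frac{1}{3} \left(-3552\right) = - \frac{2}{3} - 1184 = - \frac{3554}{3} \approx -1184.7$)
$\frac{53670 \cdot \frac{1}{53965}}{C} = \frac{53670 \cdot \frac{1}{53965}}{- \frac{3554}{3}} = 53670 \cdot \frac{1}{53965} \left(- \frac{3}{3554}\right) = \frac{10734}{10793} \left(- \frac{3}{3554}\right) = - \frac{16101}{19179161}$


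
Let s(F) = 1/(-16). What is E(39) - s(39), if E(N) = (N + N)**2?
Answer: 97345/16 ≈ 6084.1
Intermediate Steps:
s(F) = -1/16
E(N) = 4*N**2 (E(N) = (2*N)**2 = 4*N**2)
E(39) - s(39) = 4*39**2 - 1*(-1/16) = 4*1521 + 1/16 = 6084 + 1/16 = 97345/16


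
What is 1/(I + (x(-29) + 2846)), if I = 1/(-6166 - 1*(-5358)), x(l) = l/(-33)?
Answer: 26664/75909143 ≈ 0.00035126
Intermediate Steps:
x(l) = -l/33 (x(l) = l*(-1/33) = -l/33)
I = -1/808 (I = 1/(-6166 + 5358) = 1/(-808) = -1/808 ≈ -0.0012376)
1/(I + (x(-29) + 2846)) = 1/(-1/808 + (-1/33*(-29) + 2846)) = 1/(-1/808 + (29/33 + 2846)) = 1/(-1/808 + 93947/33) = 1/(75909143/26664) = 26664/75909143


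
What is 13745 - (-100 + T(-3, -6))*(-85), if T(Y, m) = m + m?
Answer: 4225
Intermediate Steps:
T(Y, m) = 2*m
13745 - (-100 + T(-3, -6))*(-85) = 13745 - (-100 + 2*(-6))*(-85) = 13745 - (-100 - 12)*(-85) = 13745 - (-112)*(-85) = 13745 - 1*9520 = 13745 - 9520 = 4225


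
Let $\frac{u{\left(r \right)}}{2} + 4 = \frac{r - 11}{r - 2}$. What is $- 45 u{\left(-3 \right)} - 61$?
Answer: $47$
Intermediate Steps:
$u{\left(r \right)} = -8 + \frac{2 \left(-11 + r\right)}{-2 + r}$ ($u{\left(r \right)} = -8 + 2 \frac{r - 11}{r - 2} = -8 + 2 \frac{-11 + r}{-2 + r} = -8 + \frac{2 \left(-11 + r\right)}{-2 + r}$)
$- 45 u{\left(-3 \right)} - 61 = - 45 \frac{6 \left(-1 - -3\right)}{-2 - 3} - 61 = - 45 \frac{6 \left(-1 + 3\right)}{-5} - 61 = - 45 \cdot 6 \left(- \frac{1}{5}\right) 2 - 61 = \left(-45\right) \left(- \frac{12}{5}\right) - 61 = 108 - 61 = 47$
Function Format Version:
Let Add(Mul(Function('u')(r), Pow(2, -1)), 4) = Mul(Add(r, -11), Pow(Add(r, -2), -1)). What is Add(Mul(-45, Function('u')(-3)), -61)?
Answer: 47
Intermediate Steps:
Function('u')(r) = Add(-8, Mul(2, Pow(Add(-2, r), -1), Add(-11, r))) (Function('u')(r) = Add(-8, Mul(2, Mul(Add(r, -11), Pow(Add(r, -2), -1)))) = Add(-8, Mul(2, Mul(Add(-11, r), Pow(Add(-2, r), -1)))) = Add(-8, Mul(2, Mul(Pow(Add(-2, r), -1), Add(-11, r)))) = Add(-8, Mul(2, Pow(Add(-2, r), -1), Add(-11, r))))
Add(Mul(-45, Function('u')(-3)), -61) = Add(Mul(-45, Mul(6, Pow(Add(-2, -3), -1), Add(-1, Mul(-1, -3)))), -61) = Add(Mul(-45, Mul(6, Pow(-5, -1), Add(-1, 3))), -61) = Add(Mul(-45, Mul(6, Rational(-1, 5), 2)), -61) = Add(Mul(-45, Rational(-12, 5)), -61) = Add(108, -61) = 47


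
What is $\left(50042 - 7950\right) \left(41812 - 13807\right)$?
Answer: $1178786460$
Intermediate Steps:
$\left(50042 - 7950\right) \left(41812 - 13807\right) = 42092 \left(41812 - 13807\right) = 42092 \cdot 28005 = 1178786460$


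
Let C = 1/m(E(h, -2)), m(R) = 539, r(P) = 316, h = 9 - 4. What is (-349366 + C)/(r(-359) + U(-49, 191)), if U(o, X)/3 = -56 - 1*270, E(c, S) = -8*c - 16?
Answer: 188308273/356818 ≈ 527.74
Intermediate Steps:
h = 5
E(c, S) = -16 - 8*c
C = 1/539 ≈ 0.0018553
U(o, X) = -978 (U(o, X) = 3*(-56 - 1*270) = 3*(-56 - 270) = 3*(-326) = -978)
(-349366 + C)/(r(-359) + U(-49, 191)) = (-349366 + 1/539)/(316 - 978) = -188308273/539/(-662) = -188308273/539*(-1/662) = 188308273/356818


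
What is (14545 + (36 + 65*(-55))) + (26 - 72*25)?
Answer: 9232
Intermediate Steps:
(14545 + (36 + 65*(-55))) + (26 - 72*25) = (14545 + (36 - 3575)) + (26 - 1800) = (14545 - 3539) - 1774 = 11006 - 1774 = 9232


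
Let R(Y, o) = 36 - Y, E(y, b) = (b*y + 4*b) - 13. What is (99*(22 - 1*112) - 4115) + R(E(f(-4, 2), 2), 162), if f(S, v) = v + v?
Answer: -12992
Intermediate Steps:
f(S, v) = 2*v
E(y, b) = -13 + 4*b + b*y (E(y, b) = (4*b + b*y) - 13 = -13 + 4*b + b*y)
(99*(22 - 1*112) - 4115) + R(E(f(-4, 2), 2), 162) = (99*(22 - 1*112) - 4115) + (36 - (-13 + 4*2 + 2*(2*2))) = (99*(22 - 112) - 4115) + (36 - (-13 + 8 + 2*4)) = (99*(-90) - 4115) + (36 - (-13 + 8 + 8)) = (-8910 - 4115) + (36 - 1*3) = -13025 + (36 - 3) = -13025 + 33 = -12992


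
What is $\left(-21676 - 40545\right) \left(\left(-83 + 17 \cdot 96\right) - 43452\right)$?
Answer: $2607246563$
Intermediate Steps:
$\left(-21676 - 40545\right) \left(\left(-83 + 17 \cdot 96\right) - 43452\right) = - 62221 \left(\left(-83 + 1632\right) - 43452\right) = - 62221 \left(1549 - 43452\right) = \left(-62221\right) \left(-41903\right) = 2607246563$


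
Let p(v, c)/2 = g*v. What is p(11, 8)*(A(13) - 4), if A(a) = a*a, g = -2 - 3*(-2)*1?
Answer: 14520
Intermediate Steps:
g = 4 (g = -2 + 6*1 = -2 + 6 = 4)
A(a) = a**2
p(v, c) = 8*v (p(v, c) = 2*(4*v) = 8*v)
p(11, 8)*(A(13) - 4) = (8*11)*(13**2 - 4) = 88*(169 - 4) = 88*165 = 14520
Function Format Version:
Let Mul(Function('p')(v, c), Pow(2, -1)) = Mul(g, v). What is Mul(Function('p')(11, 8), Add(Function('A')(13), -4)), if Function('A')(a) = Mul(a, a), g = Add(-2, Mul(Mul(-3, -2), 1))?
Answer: 14520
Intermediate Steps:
g = 4 (g = Add(-2, Mul(6, 1)) = Add(-2, 6) = 4)
Function('A')(a) = Pow(a, 2)
Function('p')(v, c) = Mul(8, v) (Function('p')(v, c) = Mul(2, Mul(4, v)) = Mul(8, v))
Mul(Function('p')(11, 8), Add(Function('A')(13), -4)) = Mul(Mul(8, 11), Add(Pow(13, 2), -4)) = Mul(88, Add(169, -4)) = Mul(88, 165) = 14520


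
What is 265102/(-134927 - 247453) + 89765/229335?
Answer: -882427549/2923103910 ≈ -0.30188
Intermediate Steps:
265102/(-134927 - 247453) + 89765/229335 = 265102/(-382380) + 89765*(1/229335) = 265102*(-1/382380) + 17953/45867 = -132551/191190 + 17953/45867 = -882427549/2923103910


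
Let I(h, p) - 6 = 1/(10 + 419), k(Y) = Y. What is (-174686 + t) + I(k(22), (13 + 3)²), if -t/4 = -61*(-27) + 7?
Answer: -77775983/429 ≈ -1.8130e+5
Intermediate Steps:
t = -6616 (t = -4*(-61*(-27) + 7) = -4*(1647 + 7) = -4*1654 = -6616)
I(h, p) = 2575/429 (I(h, p) = 6 + 1/(10 + 419) = 6 + 1/429 = 2575/429)
(-174686 + t) + I(k(22), (13 + 3)²) = (-174686 - 6616) + 2575/429 = -181302 + 2575/429 = -77775983/429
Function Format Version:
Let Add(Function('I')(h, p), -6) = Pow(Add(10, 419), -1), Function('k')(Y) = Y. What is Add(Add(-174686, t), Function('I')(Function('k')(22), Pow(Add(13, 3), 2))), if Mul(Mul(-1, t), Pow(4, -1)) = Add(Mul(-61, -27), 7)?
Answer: Rational(-77775983, 429) ≈ -1.8130e+5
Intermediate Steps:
t = -6616 (t = Mul(-4, Add(Mul(-61, -27), 7)) = Mul(-4, Add(1647, 7)) = Mul(-4, 1654) = -6616)
Function('I')(h, p) = Rational(2575, 429) (Function('I')(h, p) = Add(6, Pow(Add(10, 419), -1)) = Add(6, Pow(429, -1)) = Add(6, Rational(1, 429)) = Rational(2575, 429))
Add(Add(-174686, t), Function('I')(Function('k')(22), Pow(Add(13, 3), 2))) = Add(Add(-174686, -6616), Rational(2575, 429)) = Add(-181302, Rational(2575, 429)) = Rational(-77775983, 429)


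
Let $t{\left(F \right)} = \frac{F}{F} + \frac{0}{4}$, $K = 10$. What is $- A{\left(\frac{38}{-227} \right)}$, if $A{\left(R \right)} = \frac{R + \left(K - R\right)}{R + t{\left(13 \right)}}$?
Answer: $- \frac{2270}{189} \approx -12.011$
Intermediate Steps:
$t{\left(F \right)} = 1$ ($t{\left(F \right)} = 1 + 0 \cdot \frac{1}{4} = 1 + 0 = 1$)
$A{\left(R \right)} = \frac{10}{1 + R}$ ($A{\left(R \right)} = \frac{R - \left(-10 + R\right)}{R + 1} = \frac{10}{1 + R}$)
$- A{\left(\frac{38}{-227} \right)} = - \frac{10}{1 + \frac{38}{-227}} = - \frac{10}{1 + 38 \left(- \frac{1}{227}\right)} = - \frac{10}{1 - \frac{38}{227}} = - \frac{10}{\frac{189}{227}} = - \frac{10 \cdot 227}{189} = \left(-1\right) \frac{2270}{189} = - \frac{2270}{189}$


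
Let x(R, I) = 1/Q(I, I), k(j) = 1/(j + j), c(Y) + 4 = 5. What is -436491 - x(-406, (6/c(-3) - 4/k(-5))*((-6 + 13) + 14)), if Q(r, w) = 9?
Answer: -3928420/9 ≈ -4.3649e+5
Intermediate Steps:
c(Y) = 1 (c(Y) = -4 + 5 = 1)
k(j) = 1/(2*j)
x(R, I) = ⅑ (x(R, I) = 1/9 = ⅑)
-436491 - x(-406, (6/c(-3) - 4/k(-5))*((-6 + 13) + 14)) = -436491 - 1*⅑ = -436491 - ⅑ = -3928420/9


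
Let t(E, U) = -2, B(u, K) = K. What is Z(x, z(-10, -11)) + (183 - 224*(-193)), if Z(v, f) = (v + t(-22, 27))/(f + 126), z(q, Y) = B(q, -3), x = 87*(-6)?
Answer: 5339521/123 ≈ 43411.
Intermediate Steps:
x = -522
z(q, Y) = -3
Z(v, f) = (-2 + v)/(126 + f) (Z(v, f) = (v - 2)/(f + 126) = (-2 + v)/(126 + f))
Z(x, z(-10, -11)) + (183 - 224*(-193)) = (-2 - 522)/(126 - 3) + (183 - 224*(-193)) = -524/123 + (183 + 43232) = (1/123)*(-524) + 43415 = -524/123 + 43415 = 5339521/123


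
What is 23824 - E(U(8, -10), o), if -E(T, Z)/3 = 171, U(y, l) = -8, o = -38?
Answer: 24337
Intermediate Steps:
E(T, Z) = -513 (E(T, Z) = -3*171 = -513)
23824 - E(U(8, -10), o) = 23824 - 1*(-513) = 23824 + 513 = 24337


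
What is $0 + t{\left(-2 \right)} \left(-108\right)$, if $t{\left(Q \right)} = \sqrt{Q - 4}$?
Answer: $- 108 i \sqrt{6} \approx - 264.54 i$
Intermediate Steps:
$t{\left(Q \right)} = \sqrt{-4 + Q}$
$0 + t{\left(-2 \right)} \left(-108\right) = 0 + \sqrt{-4 - 2} \left(-108\right) = 0 + \sqrt{-6} \left(-108\right) = 0 + i \sqrt{6} \left(-108\right) = 0 - 108 i \sqrt{6} = - 108 i \sqrt{6}$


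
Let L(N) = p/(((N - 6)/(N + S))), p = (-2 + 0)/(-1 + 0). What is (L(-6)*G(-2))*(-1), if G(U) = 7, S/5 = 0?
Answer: -7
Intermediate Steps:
S = 0 (S = 5*0 = 0)
p = 2 (p = -2/(-1) = -2*(-1) = 2)
L(N) = 2*N/(-6 + N) (L(N) = 2/(((N - 6)/(N + 0))) = 2/(((-6 + N)/N)) = 2*(N/(-6 + N)) = 2*N/(-6 + N))
(L(-6)*G(-2))*(-1) = ((2*(-6)/(-6 - 6))*7)*(-1) = ((2*(-6)/(-12))*7)*(-1) = ((2*(-6)*(-1/12))*7)*(-1) = (1*7)*(-1) = 7*(-1) = -7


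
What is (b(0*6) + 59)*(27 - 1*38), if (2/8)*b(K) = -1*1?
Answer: -605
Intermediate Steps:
b(K) = -4 (b(K) = 4*(-1*1) = 4*(-1) = -4)
(b(0*6) + 59)*(27 - 1*38) = (-4 + 59)*(27 - 1*38) = 55*(27 - 38) = 55*(-11) = -605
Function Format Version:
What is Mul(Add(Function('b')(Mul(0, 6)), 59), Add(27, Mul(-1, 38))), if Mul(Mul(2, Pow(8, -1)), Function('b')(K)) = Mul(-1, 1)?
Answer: -605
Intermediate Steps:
Function('b')(K) = -4 (Function('b')(K) = Mul(4, Mul(-1, 1)) = Mul(4, -1) = -4)
Mul(Add(Function('b')(Mul(0, 6)), 59), Add(27, Mul(-1, 38))) = Mul(Add(-4, 59), Add(27, Mul(-1, 38))) = Mul(55, Add(27, -38)) = Mul(55, -11) = -605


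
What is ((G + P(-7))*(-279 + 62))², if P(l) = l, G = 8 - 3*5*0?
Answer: 47089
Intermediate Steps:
G = 8 (G = 8 - 15*0 = 8 + 0 = 8)
((G + P(-7))*(-279 + 62))² = ((8 - 7)*(-279 + 62))² = (1*(-217))² = (-217)² = 47089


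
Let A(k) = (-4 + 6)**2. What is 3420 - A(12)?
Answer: 3416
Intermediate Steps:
A(k) = 4 (A(k) = 2**2 = 4)
3420 - A(12) = 3420 - 1*4 = 3420 - 4 = 3416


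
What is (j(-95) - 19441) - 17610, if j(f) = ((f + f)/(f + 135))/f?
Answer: -741019/20 ≈ -37051.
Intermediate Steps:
j(f) = 2/(135 + f) (j(f) = ((2*f)/(135 + f))/f = (2*f/(135 + f))/f = 2/(135 + f))
(j(-95) - 19441) - 17610 = (2/(135 - 95) - 19441) - 17610 = (2/40 - 19441) - 17610 = (2*(1/40) - 19441) - 17610 = (1/20 - 19441) - 17610 = -388819/20 - 17610 = -741019/20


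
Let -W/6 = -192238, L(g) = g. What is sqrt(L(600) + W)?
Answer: 2*sqrt(288507) ≈ 1074.3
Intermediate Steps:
W = 1153428 (W = -6*(-192238) = 1153428)
sqrt(L(600) + W) = sqrt(600 + 1153428) = sqrt(1154028) = 2*sqrt(288507)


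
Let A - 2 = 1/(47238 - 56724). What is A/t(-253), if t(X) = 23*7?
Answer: 18971/1527246 ≈ 0.012422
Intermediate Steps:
A = 18971/9486 (A = 2 + 1/(47238 - 56724) = 2 + 1/(-9486) = 2 - 1/9486 = 18971/9486 ≈ 1.9999)
t(X) = 161
A/t(-253) = (18971/9486)/161 = (18971/9486)*(1/161) = 18971/1527246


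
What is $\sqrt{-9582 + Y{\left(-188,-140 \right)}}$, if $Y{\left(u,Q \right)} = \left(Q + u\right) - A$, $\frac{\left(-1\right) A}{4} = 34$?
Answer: $3 i \sqrt{1086} \approx 98.864 i$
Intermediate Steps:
$A = -136$ ($A = \left(-4\right) 34 = -136$)
$Y{\left(u,Q \right)} = 136 + Q + u$ ($Y{\left(u,Q \right)} = \left(Q + u\right) - -136 = \left(Q + u\right) + 136 = 136 + Q + u$)
$\sqrt{-9582 + Y{\left(-188,-140 \right)}} = \sqrt{-9582 - 192} = \sqrt{-9774} = 3 i \sqrt{1086}$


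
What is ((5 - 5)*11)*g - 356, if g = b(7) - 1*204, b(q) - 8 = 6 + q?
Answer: -356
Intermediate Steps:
b(q) = 14 + q (b(q) = 8 + (6 + q) = 14 + q)
g = -183 (g = (14 + 7) - 1*204 = 21 - 204 = -183)
((5 - 5)*11)*g - 356 = ((5 - 5)*11)*(-183) - 356 = (0*11)*(-183) - 356 = 0*(-183) - 356 = 0 - 356 = -356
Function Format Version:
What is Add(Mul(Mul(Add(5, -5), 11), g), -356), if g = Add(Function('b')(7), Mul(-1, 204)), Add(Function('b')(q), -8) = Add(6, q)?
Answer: -356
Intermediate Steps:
Function('b')(q) = Add(14, q) (Function('b')(q) = Add(8, Add(6, q)) = Add(14, q))
g = -183 (g = Add(Add(14, 7), Mul(-1, 204)) = Add(21, -204) = -183)
Add(Mul(Mul(Add(5, -5), 11), g), -356) = Add(Mul(Mul(Add(5, -5), 11), -183), -356) = Add(Mul(Mul(0, 11), -183), -356) = Add(Mul(0, -183), -356) = Add(0, -356) = -356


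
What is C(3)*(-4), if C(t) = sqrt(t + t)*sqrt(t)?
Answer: -12*sqrt(2) ≈ -16.971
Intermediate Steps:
C(t) = t*sqrt(2) (C(t) = sqrt(2*t)*sqrt(t) = (sqrt(2)*sqrt(t))*sqrt(t) = t*sqrt(2))
C(3)*(-4) = (3*sqrt(2))*(-4) = -12*sqrt(2)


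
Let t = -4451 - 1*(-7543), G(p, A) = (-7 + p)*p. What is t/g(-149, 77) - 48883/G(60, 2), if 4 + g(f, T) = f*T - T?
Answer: -5421007/346620 ≈ -15.640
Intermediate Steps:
G(p, A) = p*(-7 + p)
g(f, T) = -4 - T + T*f (g(f, T) = -4 + (f*T - T) = -4 + (T*f - T) = -4 + (-T + T*f) = -4 - T + T*f)
t = 3092 (t = -4451 + 7543 = 3092)
t/g(-149, 77) - 48883/G(60, 2) = 3092/(-4 - 1*77 + 77*(-149)) - 48883*1/(60*(-7 + 60)) = 3092/(-4 - 77 - 11473) - 48883/(60*53) = 3092/(-11554) - 48883/3180 = 3092*(-1/11554) - 48883*1/3180 = -1546/5777 - 48883/3180 = -5421007/346620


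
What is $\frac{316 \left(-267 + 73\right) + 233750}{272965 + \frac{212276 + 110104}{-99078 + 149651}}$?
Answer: $\frac{8721111558}{13804981325} \approx 0.63174$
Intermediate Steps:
$\frac{316 \left(-267 + 73\right) + 233750}{272965 + \frac{212276 + 110104}{-99078 + 149651}} = \frac{316 \left(-194\right) + 233750}{272965 + \frac{322380}{50573}} = \frac{-61304 + 233750}{272965 + 322380 \cdot \frac{1}{50573}} = \frac{172446}{272965 + \frac{322380}{50573}} = \frac{172446}{\frac{13804981325}{50573}} = 172446 \cdot \frac{50573}{13804981325} = \frac{8721111558}{13804981325}$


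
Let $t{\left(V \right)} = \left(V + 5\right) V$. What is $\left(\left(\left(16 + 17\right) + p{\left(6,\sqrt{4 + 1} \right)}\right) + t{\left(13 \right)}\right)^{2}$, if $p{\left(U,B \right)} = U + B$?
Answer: $\left(273 + \sqrt{5}\right)^{2} \approx 75755.0$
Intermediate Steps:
$t{\left(V \right)} = V \left(5 + V\right)$ ($t{\left(V \right)} = \left(5 + V\right) V = V \left(5 + V\right)$)
$p{\left(U,B \right)} = B + U$
$\left(\left(\left(16 + 17\right) + p{\left(6,\sqrt{4 + 1} \right)}\right) + t{\left(13 \right)}\right)^{2} = \left(\left(\left(16 + 17\right) + \left(\sqrt{4 + 1} + 6\right)\right) + 13 \left(5 + 13\right)\right)^{2} = \left(\left(33 + \left(\sqrt{5} + 6\right)\right) + 13 \cdot 18\right)^{2} = \left(\left(33 + \left(6 + \sqrt{5}\right)\right) + 234\right)^{2} = \left(\left(39 + \sqrt{5}\right) + 234\right)^{2} = \left(273 + \sqrt{5}\right)^{2}$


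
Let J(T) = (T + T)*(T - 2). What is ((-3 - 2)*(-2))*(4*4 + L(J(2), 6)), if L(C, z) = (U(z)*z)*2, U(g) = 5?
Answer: 760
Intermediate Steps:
J(T) = 2*T*(-2 + T) (J(T) = (2*T)*(-2 + T) = 2*T*(-2 + T))
L(C, z) = 10*z (L(C, z) = (5*z)*2 = 10*z)
((-3 - 2)*(-2))*(4*4 + L(J(2), 6)) = ((-3 - 2)*(-2))*(4*4 + 10*6) = (-5*(-2))*(16 + 60) = 10*76 = 760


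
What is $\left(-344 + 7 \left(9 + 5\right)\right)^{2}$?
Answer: $60516$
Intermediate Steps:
$\left(-344 + 7 \left(9 + 5\right)\right)^{2} = \left(-344 + 7 \cdot 14\right)^{2} = \left(-344 + 98\right)^{2} = \left(-246\right)^{2} = 60516$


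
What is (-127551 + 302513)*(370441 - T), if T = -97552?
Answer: 81880991266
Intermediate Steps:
(-127551 + 302513)*(370441 - T) = (-127551 + 302513)*(370441 - 1*(-97552)) = 174962*(370441 + 97552) = 174962*467993 = 81880991266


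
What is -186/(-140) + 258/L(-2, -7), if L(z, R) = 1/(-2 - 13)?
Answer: -270807/70 ≈ -3868.7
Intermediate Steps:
L(z, R) = -1/15 (L(z, R) = 1/(-15) = -1/15)
-186/(-140) + 258/L(-2, -7) = -186/(-140) + 258/(-1/15) = -186*(-1/140) + 258*(-15) = 93/70 - 3870 = -270807/70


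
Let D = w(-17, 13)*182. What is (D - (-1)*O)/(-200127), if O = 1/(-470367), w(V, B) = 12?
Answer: -1027281527/94133136609 ≈ -0.010913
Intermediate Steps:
O = -1/470367 ≈ -2.1260e-6
D = 2184 (D = 12*182 = 2184)
(D - (-1)*O)/(-200127) = (2184 - (-1)*(-1)/470367)/(-200127) = (2184 - 1*1/470367)*(-1/200127) = (2184 - 1/470367)*(-1/200127) = (1027281527/470367)*(-1/200127) = -1027281527/94133136609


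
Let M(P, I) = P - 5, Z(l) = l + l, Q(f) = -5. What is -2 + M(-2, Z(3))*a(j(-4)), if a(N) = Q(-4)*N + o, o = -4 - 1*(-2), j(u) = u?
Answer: -128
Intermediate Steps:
o = -2 (o = -4 + 2 = -2)
Z(l) = 2*l
M(P, I) = -5 + P
a(N) = -2 - 5*N (a(N) = -5*N - 2 = -2 - 5*N)
-2 + M(-2, Z(3))*a(j(-4)) = -2 + (-5 - 2)*(-2 - 5*(-4)) = -2 - 7*(-2 + 20) = -2 - 7*18 = -2 - 126 = -128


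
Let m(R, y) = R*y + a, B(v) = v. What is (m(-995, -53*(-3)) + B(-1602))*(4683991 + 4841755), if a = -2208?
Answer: -1543313738190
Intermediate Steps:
m(R, y) = -2208 + R*y (m(R, y) = R*y - 2208 = -2208 + R*y)
(m(-995, -53*(-3)) + B(-1602))*(4683991 + 4841755) = ((-2208 - (-52735)*(-3)) - 1602)*(4683991 + 4841755) = ((-2208 - 995*159) - 1602)*9525746 = ((-2208 - 158205) - 1602)*9525746 = (-160413 - 1602)*9525746 = -162015*9525746 = -1543313738190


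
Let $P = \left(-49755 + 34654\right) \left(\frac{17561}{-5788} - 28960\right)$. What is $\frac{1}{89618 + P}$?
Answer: $\frac{5788}{2532020766125} \approx 2.2859 \cdot 10^{-9}$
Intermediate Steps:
$P = \frac{2531502057141}{5788}$ ($P = - 15101 \left(17561 \left(- \frac{1}{5788}\right) - 28960\right) = - 15101 \left(- \frac{17561}{5788} - 28960\right) = \left(-15101\right) \left(- \frac{167638041}{5788}\right) = \frac{2531502057141}{5788} \approx 4.3737 \cdot 10^{8}$)
$\frac{1}{89618 + P} = \frac{1}{89618 + \frac{2531502057141}{5788}} = \frac{1}{\frac{2532020766125}{5788}} = \frac{5788}{2532020766125}$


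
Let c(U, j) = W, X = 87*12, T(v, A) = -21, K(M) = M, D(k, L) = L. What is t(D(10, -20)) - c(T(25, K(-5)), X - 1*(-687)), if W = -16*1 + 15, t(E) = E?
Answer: -19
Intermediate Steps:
X = 1044
W = -1 (W = -16 + 15 = -1)
c(U, j) = -1
t(D(10, -20)) - c(T(25, K(-5)), X - 1*(-687)) = -20 - 1*(-1) = -20 + 1 = -19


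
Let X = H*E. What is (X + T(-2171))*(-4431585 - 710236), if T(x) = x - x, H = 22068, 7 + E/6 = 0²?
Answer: 4765727644776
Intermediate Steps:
E = -42 (E = -42 + 6*0² = -42 + 6*0 = -42 + 0 = -42)
X = -926856 (X = 22068*(-42) = -926856)
T(x) = 0
(X + T(-2171))*(-4431585 - 710236) = (-926856 + 0)*(-4431585 - 710236) = -926856*(-5141821) = 4765727644776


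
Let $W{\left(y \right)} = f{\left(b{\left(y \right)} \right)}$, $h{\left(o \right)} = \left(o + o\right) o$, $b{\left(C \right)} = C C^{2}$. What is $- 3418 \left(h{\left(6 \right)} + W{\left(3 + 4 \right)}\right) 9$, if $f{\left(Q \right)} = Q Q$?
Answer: $-3621333402$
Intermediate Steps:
$b{\left(C \right)} = C^{3}$
$h{\left(o \right)} = 2 o^{2}$ ($h{\left(o \right)} = 2 o o = 2 o^{2}$)
$f{\left(Q \right)} = Q^{2}$
$W{\left(y \right)} = y^{6}$ ($W{\left(y \right)} = \left(y^{3}\right)^{2} = y^{6}$)
$- 3418 \left(h{\left(6 \right)} + W{\left(3 + 4 \right)}\right) 9 = - 3418 \left(2 \cdot 6^{2} + \left(3 + 4\right)^{6}\right) 9 = - 3418 \left(2 \cdot 36 + 7^{6}\right) 9 = - 3418 \left(72 + 117649\right) 9 = - 3418 \cdot 117721 \cdot 9 = \left(-3418\right) 1059489 = -3621333402$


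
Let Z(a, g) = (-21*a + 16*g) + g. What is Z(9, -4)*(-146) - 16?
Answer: 37506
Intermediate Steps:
Z(a, g) = -21*a + 17*g
Z(9, -4)*(-146) - 16 = (-21*9 + 17*(-4))*(-146) - 16 = (-189 - 68)*(-146) - 16 = -257*(-146) - 16 = 37522 - 16 = 37506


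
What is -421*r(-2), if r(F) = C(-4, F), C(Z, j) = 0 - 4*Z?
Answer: -6736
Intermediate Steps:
C(Z, j) = -4*Z
r(F) = 16 (r(F) = -4*(-4) = 16)
-421*r(-2) = -421*16 = -6736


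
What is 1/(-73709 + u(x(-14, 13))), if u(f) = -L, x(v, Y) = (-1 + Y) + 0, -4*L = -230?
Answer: -2/147533 ≈ -1.3556e-5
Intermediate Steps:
L = 115/2 (L = -¼*(-230) = 115/2 ≈ 57.500)
x(v, Y) = -1 + Y
u(f) = -115/2 (u(f) = -1*115/2 = -115/2)
1/(-73709 + u(x(-14, 13))) = 1/(-73709 - 115/2) = 1/(-147533/2) = -2/147533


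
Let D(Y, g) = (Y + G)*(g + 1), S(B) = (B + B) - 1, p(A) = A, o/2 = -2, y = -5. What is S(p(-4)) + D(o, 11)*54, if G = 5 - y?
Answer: 3879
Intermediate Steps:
o = -4 (o = 2*(-2) = -4)
S(B) = -1 + 2*B (S(B) = 2*B - 1 = -1 + 2*B)
G = 10 (G = 5 - 1*(-5) = 5 + 5 = 10)
D(Y, g) = (1 + g)*(10 + Y) (D(Y, g) = (Y + 10)*(g + 1) = (10 + Y)*(1 + g) = (1 + g)*(10 + Y))
S(p(-4)) + D(o, 11)*54 = (-1 + 2*(-4)) + (10 - 4 + 10*11 - 4*11)*54 = (-1 - 8) + (10 - 4 + 110 - 44)*54 = -9 + 72*54 = -9 + 3888 = 3879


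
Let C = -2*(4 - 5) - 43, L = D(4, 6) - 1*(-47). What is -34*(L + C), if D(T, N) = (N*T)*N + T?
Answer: -5236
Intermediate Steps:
D(T, N) = T + T*N² (D(T, N) = T*N² + T = T + T*N²)
L = 195 (L = 4*(1 + 6²) - 1*(-47) = 4*(1 + 36) + 47 = 4*37 + 47 = 148 + 47 = 195)
C = -41 (C = -2*(-1) - 43 = 2 - 43 = -41)
-34*(L + C) = -34*(195 - 41) = -34*154 = -5236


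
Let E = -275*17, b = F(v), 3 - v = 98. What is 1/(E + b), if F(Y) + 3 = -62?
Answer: -1/4740 ≈ -0.00021097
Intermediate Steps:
v = -95 (v = 3 - 1*98 = 3 - 98 = -95)
F(Y) = -65 (F(Y) = -3 - 62 = -65)
b = -65
E = -4675
1/(E + b) = 1/(-4675 - 65) = 1/(-4740) = -1/4740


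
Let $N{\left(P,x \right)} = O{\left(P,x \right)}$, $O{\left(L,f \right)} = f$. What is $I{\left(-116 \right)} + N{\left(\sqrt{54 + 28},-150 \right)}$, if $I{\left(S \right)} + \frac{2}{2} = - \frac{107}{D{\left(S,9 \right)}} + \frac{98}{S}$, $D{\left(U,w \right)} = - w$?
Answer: $- \frac{73057}{522} \approx -139.96$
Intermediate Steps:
$I{\left(S \right)} = \frac{98}{9} + \frac{98}{S}$ ($I{\left(S \right)} = -1 + \left(- \frac{107}{\left(-1\right) 9} + \frac{98}{S}\right) = -1 + \left(- \frac{107}{-9} + \frac{98}{S}\right) = -1 + \left(\left(-107\right) \left(- \frac{1}{9}\right) + \frac{98}{S}\right) = -1 + \left(\frac{107}{9} + \frac{98}{S}\right) = \frac{98}{9} + \frac{98}{S}$)
$N{\left(P,x \right)} = x$
$I{\left(-116 \right)} + N{\left(\sqrt{54 + 28},-150 \right)} = \left(\frac{98}{9} + \frac{98}{-116}\right) - 150 = \left(\frac{98}{9} + 98 \left(- \frac{1}{116}\right)\right) - 150 = \left(\frac{98}{9} - \frac{49}{58}\right) - 150 = \frac{5243}{522} - 150 = - \frac{73057}{522}$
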